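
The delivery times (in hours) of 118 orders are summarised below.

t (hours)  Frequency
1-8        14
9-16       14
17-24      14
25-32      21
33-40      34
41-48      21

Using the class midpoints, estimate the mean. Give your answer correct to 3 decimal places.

Midpoints: 4.5, 12.5, 20.5, 28.5, 36.5, 44.5
Σfm = 14×4.5 + 14×12.5 + 14×20.5 + 21×28.5 + 34×36.5 + 21×44.5 = 3299
n = Σf = 118
Mean = 3299 / 118 = 27.9576

27.958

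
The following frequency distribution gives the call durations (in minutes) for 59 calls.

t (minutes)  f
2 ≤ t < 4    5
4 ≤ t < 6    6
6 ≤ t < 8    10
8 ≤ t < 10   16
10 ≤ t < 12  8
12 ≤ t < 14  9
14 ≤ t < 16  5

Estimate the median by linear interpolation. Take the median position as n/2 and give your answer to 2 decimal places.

9.06

Cumulative frequencies: 5, 11, 21, 37, 45, 54, 59
n = 59; position = n/2 = 29.5.
This falls in the class 8 ≤ t < 10: L = 8, F = 21, f = 16, h = 2.
Median ≈ 8 + ((29.5 − 21) / 16) × 2 = 9.0625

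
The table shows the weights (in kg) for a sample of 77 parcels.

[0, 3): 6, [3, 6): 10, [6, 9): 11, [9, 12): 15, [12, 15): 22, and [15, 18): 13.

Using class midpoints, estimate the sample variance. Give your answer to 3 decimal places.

21.196

Midpoints: 1.5, 4.5, 7.5, 10.5, 13.5, 16.5
n = 77, Σfm = 805.5, mean = 10.4610
Σfm² = 10037.25
Σf(m − x̄)² = Σfm² − (Σfm)²/n = 10037.25 − 805.5²/77 = 1610.8831
Sample variance = 1610.8831 / 76 = 21.1958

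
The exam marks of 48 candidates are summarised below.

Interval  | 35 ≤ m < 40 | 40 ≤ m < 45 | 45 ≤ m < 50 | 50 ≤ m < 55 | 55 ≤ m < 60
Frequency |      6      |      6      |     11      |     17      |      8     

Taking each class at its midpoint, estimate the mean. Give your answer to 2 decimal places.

Midpoints: 37.5, 42.5, 47.5, 52.5, 57.5
Σfm = 6×37.5 + 6×42.5 + 11×47.5 + 17×52.5 + 8×57.5 = 2355
n = Σf = 48
Mean = 2355 / 48 = 49.0625

49.06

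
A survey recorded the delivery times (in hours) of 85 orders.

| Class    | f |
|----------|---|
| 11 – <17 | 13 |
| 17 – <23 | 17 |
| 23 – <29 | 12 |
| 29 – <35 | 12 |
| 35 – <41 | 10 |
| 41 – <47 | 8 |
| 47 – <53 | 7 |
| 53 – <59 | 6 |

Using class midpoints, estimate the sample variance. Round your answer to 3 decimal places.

169.583

Midpoints: 14, 20, 26, 32, 38, 44, 50, 56
n = 85, Σfm = 2636, mean = 31.0118
Σfm² = 95992
Σf(m − x̄)² = Σfm² − (Σfm)²/n = 95992 − 2636²/85 = 14244.9882
Sample variance = 14244.9882 / 84 = 169.5832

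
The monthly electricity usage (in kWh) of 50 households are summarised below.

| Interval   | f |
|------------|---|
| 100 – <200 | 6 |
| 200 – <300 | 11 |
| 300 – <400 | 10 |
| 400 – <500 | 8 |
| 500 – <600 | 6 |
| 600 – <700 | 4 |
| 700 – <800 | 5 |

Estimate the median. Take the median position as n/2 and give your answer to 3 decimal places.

380.000

Cumulative frequencies: 6, 17, 27, 35, 41, 45, 50
n = 50; position = n/2 = 25.
This falls in the class 300 – <400: L = 300, F = 17, f = 10, h = 100.
Median ≈ 300 + ((25 − 17) / 10) × 100 = 380.0000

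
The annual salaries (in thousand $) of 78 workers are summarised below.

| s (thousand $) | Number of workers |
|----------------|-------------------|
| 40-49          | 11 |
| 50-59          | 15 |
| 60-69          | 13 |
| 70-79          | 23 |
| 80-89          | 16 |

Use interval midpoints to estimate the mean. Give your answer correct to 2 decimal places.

Midpoints: 44.5, 54.5, 64.5, 74.5, 84.5
Σfm = 11×44.5 + 15×54.5 + 13×64.5 + 23×74.5 + 16×84.5 = 5211
n = Σf = 78
Mean = 5211 / 78 = 66.8077

66.81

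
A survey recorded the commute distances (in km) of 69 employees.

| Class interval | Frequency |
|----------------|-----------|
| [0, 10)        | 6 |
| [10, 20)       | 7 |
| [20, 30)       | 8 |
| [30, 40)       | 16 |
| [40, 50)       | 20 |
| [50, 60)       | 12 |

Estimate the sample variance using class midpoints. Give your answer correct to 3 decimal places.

232.012

Midpoints: 5, 15, 25, 35, 45, 55
n = 69, Σfm = 2455, mean = 35.5797
Σfm² = 103125
Σf(m − x̄)² = Σfm² − (Σfm)²/n = 103125 − 2455²/69 = 15776.8116
Sample variance = 15776.8116 / 68 = 232.0119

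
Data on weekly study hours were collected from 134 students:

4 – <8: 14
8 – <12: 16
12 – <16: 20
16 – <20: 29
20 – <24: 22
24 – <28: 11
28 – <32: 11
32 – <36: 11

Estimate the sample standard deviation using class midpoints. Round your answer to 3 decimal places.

Midpoints: 6, 10, 14, 18, 22, 26, 30, 34
n = 134, Σfm = 2520, mean = 18.8060
Σfm² = 56120
Σf(m − x̄)² = Σfm² − (Σfm)²/n = 56120 − 2520²/134 = 8728.9552
Sample variance = 8728.9552 / 133 = 65.6312
Standard deviation = √65.6312 = 8.1013

8.101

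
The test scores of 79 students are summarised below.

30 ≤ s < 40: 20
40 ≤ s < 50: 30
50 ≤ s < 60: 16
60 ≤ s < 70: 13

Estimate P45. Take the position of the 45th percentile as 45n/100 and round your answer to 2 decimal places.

Cumulative frequencies: 20, 50, 66, 79
n = 79; position = 45n/100 = 35.55.
This falls in the class 40 ≤ s < 50: L = 40, F = 20, f = 30, h = 10.
45th percentile ≈ 40 + ((35.55 − 20) / 30) × 10 = 45.1833

45.18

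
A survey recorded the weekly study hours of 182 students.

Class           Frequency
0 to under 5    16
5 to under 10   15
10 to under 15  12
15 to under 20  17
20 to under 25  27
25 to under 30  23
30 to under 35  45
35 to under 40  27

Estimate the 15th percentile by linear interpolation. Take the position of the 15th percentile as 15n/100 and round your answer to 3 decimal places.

Cumulative frequencies: 16, 31, 43, 60, 87, 110, 155, 182
n = 182; position = 15n/100 = 27.3.
This falls in the class 5 to under 10: L = 5, F = 16, f = 15, h = 5.
15th percentile ≈ 5 + ((27.3 − 16) / 15) × 5 = 8.7667

8.767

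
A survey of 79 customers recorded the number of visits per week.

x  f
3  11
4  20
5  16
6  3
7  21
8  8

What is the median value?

Cumulative frequencies: 11, 31, 47, 50, 71, 79
n = 79, so the median is the value in position (n+1)/2 = 40.
Position 40 falls at value 5.

5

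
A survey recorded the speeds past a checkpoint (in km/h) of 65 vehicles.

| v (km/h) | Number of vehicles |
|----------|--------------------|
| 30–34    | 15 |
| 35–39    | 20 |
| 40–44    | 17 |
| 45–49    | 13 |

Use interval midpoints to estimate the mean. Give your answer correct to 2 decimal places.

Midpoints: 32, 37, 42, 47
Σfm = 15×32 + 20×37 + 17×42 + 13×47 = 2545
n = Σf = 65
Mean = 2545 / 65 = 39.1538

39.15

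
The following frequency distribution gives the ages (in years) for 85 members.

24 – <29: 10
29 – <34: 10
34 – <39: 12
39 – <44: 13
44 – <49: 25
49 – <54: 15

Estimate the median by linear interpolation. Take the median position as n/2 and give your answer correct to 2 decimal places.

43.04

Cumulative frequencies: 10, 20, 32, 45, 70, 85
n = 85; position = n/2 = 42.5.
This falls in the class 39 – <44: L = 39, F = 32, f = 13, h = 5.
Median ≈ 39 + ((42.5 − 32) / 13) × 5 = 43.0385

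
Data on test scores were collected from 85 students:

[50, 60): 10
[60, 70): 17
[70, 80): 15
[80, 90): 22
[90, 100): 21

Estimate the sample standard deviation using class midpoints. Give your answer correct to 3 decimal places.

Midpoints: 55, 65, 75, 85, 95
n = 85, Σfm = 6645, mean = 78.1765
Σfm² = 534925
Σf(m − x̄)² = Σfm² − (Σfm)²/n = 534925 − 6645²/85 = 15442.3529
Sample variance = 15442.3529 / 84 = 183.8375
Standard deviation = √183.8375 = 13.5587

13.559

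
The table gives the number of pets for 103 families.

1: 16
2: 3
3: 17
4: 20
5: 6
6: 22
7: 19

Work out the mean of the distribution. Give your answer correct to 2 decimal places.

4.35

Values: 1, 2, 3, 4, 5, 6, 7
Σfx = 16×1 + 3×2 + 17×3 + 20×4 + 6×5 + 22×6 + 19×7 = 448
n = Σf = 103
Mean = 448 / 103 = 4.3495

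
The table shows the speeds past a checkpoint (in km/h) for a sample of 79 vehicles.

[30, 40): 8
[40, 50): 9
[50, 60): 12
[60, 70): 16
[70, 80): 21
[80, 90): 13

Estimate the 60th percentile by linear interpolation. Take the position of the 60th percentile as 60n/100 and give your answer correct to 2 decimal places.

Cumulative frequencies: 8, 17, 29, 45, 66, 79
n = 79; position = 60n/100 = 47.4.
This falls in the class [70, 80): L = 70, F = 45, f = 21, h = 10.
60th percentile ≈ 70 + ((47.4 − 45) / 21) × 10 = 71.1429

71.14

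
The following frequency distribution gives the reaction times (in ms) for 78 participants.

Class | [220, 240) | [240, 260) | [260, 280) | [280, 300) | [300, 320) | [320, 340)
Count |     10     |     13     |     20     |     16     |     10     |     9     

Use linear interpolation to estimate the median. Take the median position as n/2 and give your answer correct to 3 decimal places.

Cumulative frequencies: 10, 23, 43, 59, 69, 78
n = 78; position = n/2 = 39.
This falls in the class [260, 280): L = 260, F = 23, f = 20, h = 20.
Median ≈ 260 + ((39 − 23) / 20) × 20 = 276.0000

276.000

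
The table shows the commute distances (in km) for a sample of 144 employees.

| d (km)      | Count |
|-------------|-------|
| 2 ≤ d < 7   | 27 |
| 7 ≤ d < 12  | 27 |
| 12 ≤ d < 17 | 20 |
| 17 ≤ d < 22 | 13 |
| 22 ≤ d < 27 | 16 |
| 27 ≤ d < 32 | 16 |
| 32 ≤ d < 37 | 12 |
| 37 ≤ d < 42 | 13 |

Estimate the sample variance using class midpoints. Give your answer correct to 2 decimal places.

133.65

Midpoints: 4.5, 9.5, 14.5, 19.5, 24.5, 29.5, 34.5, 39.5
n = 144, Σfm = 2713, mean = 18.8403
Σfm² = 70226
Σf(m − x̄)² = Σfm² − (Σfm)²/n = 70226 − 2713²/144 = 19112.3264
Sample variance = 19112.3264 / 143 = 133.6526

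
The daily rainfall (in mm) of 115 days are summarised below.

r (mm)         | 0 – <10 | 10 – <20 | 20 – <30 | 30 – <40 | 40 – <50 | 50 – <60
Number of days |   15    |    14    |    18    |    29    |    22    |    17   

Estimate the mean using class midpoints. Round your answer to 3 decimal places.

31.957

Midpoints: 5, 15, 25, 35, 45, 55
Σfm = 15×5 + 14×15 + 18×25 + 29×35 + 22×45 + 17×55 = 3675
n = Σf = 115
Mean = 3675 / 115 = 31.9565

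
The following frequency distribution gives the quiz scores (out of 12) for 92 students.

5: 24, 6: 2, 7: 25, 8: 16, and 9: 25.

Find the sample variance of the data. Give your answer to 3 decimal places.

2.321

Values: 5, 6, 7, 8, 9
n = 92, Σfx = 660, mean = 7.1739
Σfx² = 4946
Σf(x − x̄)² = Σfx² − (Σfx)²/n = 4946 − 660²/92 = 211.2174
Sample variance = 211.2174 / 91 = 2.3211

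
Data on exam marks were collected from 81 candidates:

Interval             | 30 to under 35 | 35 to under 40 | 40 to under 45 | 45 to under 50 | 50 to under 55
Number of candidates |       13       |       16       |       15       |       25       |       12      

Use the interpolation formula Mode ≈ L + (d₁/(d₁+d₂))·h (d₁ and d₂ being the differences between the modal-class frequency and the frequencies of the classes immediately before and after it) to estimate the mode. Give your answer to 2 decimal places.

Modal class: 45 to under 50 (highest frequency 25).
d₁ = 25 − 15 = 10, d₂ = 25 − 12 = 13
Mode ≈ 45 + (10/(10+13)) × 5 = 45 + 2.1739 = 47.1739

47.17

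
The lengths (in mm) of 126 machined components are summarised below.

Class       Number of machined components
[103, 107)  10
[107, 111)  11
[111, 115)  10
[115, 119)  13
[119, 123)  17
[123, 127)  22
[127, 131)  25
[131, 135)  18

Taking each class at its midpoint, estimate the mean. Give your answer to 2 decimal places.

121.63

Midpoints: 105, 109, 113, 117, 121, 125, 129, 133
Σfm = 10×105 + 11×109 + 10×113 + 13×117 + 17×121 + 22×125 + 25×129 + 18×133 = 15326
n = Σf = 126
Mean = 15326 / 126 = 121.6349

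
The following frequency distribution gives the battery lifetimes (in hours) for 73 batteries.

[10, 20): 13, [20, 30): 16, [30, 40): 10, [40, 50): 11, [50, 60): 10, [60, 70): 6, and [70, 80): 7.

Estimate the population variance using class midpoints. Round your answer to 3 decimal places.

367.424

Midpoints: 15, 25, 35, 45, 55, 65, 75
n = 73, Σfm = 2905, mean = 39.7945
Σfm² = 142425
Σf(m − x̄)² = Σfm² − (Σfm)²/n = 142425 − 2905²/73 = 26821.9178
Population variance = 26821.9178 / 73 = 367.4235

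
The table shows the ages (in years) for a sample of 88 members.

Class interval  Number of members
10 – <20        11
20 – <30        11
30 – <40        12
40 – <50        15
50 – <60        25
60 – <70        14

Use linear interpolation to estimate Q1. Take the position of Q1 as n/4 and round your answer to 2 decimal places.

30.00

Cumulative frequencies: 11, 22, 34, 49, 74, 88
n = 88; position = n/4 = 22.
This falls in the class 20 – <30: L = 20, F = 11, f = 11, h = 10.
Lower quartile ≈ 20 + ((22 − 11) / 11) × 10 = 30.0000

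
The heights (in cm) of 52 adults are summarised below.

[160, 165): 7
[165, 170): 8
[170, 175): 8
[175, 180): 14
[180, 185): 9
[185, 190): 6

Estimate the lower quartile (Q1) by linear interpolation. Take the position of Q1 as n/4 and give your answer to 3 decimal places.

Cumulative frequencies: 7, 15, 23, 37, 46, 52
n = 52; position = n/4 = 13.
This falls in the class [165, 170): L = 165, F = 7, f = 8, h = 5.
Lower quartile ≈ 165 + ((13 − 7) / 8) × 5 = 168.7500

168.750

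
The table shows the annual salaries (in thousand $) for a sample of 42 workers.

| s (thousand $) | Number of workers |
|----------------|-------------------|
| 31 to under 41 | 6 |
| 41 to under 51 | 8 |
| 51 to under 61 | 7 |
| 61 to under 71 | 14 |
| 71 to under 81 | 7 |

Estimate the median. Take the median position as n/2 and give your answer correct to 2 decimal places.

Cumulative frequencies: 6, 14, 21, 35, 42
n = 42; position = n/2 = 21.
This falls in the class 51 to under 61: L = 51, F = 14, f = 7, h = 10.
Median ≈ 51 + ((21 − 14) / 7) × 10 = 61.0000

61.00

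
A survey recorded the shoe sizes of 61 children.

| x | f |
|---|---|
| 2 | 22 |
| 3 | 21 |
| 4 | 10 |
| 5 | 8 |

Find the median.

Cumulative frequencies: 22, 43, 53, 61
n = 61, so the median is the value in position (n+1)/2 = 31.
Position 31 falls at value 3.

3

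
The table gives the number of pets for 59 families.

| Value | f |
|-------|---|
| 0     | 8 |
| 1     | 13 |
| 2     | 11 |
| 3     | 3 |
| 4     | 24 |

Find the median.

2

Cumulative frequencies: 8, 21, 32, 35, 59
n = 59, so the median is the value in position (n+1)/2 = 30.
Position 30 falls at value 2.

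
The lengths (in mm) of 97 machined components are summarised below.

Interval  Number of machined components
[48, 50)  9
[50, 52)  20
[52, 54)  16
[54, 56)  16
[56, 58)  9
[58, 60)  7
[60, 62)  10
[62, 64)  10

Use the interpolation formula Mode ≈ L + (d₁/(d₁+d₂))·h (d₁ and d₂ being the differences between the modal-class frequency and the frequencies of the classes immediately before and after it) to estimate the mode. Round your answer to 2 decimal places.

51.47

Modal class: [50, 52) (highest frequency 20).
d₁ = 20 − 9 = 11, d₂ = 20 − 16 = 4
Mode ≈ 50 + (11/(11+4)) × 2 = 50 + 1.4667 = 51.4667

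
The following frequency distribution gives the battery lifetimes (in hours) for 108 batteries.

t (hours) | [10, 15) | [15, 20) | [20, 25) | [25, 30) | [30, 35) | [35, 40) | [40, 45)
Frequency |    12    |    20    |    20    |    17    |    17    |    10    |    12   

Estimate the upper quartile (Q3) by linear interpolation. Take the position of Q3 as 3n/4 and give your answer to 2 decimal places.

Cumulative frequencies: 12, 32, 52, 69, 86, 96, 108
n = 108; position = 3n/4 = 81.
This falls in the class [30, 35): L = 30, F = 69, f = 17, h = 5.
Upper quartile ≈ 30 + ((81 − 69) / 17) × 5 = 33.5294

33.53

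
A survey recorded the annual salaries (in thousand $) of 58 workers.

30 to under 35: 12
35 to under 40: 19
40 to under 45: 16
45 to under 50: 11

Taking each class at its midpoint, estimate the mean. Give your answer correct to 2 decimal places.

39.74

Midpoints: 32.5, 37.5, 42.5, 47.5
Σfm = 12×32.5 + 19×37.5 + 16×42.5 + 11×47.5 = 2305
n = Σf = 58
Mean = 2305 / 58 = 39.7414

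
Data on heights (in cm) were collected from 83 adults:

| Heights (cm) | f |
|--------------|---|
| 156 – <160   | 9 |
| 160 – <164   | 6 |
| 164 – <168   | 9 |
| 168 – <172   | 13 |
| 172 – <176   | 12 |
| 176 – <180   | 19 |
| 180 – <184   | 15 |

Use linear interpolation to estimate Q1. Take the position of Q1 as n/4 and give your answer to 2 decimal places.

166.56

Cumulative frequencies: 9, 15, 24, 37, 49, 68, 83
n = 83; position = n/4 = 20.75.
This falls in the class 164 – <168: L = 164, F = 15, f = 9, h = 4.
Lower quartile ≈ 164 + ((20.75 − 15) / 9) × 4 = 166.5556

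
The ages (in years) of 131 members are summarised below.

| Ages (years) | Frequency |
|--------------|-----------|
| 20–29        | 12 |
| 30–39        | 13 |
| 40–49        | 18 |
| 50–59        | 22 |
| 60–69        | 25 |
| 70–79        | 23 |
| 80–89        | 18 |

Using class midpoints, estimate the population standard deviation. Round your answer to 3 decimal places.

18.359

Midpoints: 24.5, 34.5, 44.5, 54.5, 64.5, 74.5, 84.5
n = 131, Σfm = 7589.5, mean = 57.9351
Σfm² = 483852.75
Σf(m − x̄)² = Σfm² − (Σfm)²/n = 483852.75 − 7589.5²/131 = 44154.1985
Population variance = 44154.1985 / 131 = 337.0550
Standard deviation = √337.0550 = 18.3591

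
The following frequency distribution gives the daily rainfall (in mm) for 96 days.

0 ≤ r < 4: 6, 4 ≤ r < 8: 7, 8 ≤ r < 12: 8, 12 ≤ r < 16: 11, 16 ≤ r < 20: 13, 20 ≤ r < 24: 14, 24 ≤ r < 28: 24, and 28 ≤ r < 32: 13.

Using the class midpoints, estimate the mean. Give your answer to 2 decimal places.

19.21

Midpoints: 2, 6, 10, 14, 18, 22, 26, 30
Σfm = 6×2 + 7×6 + 8×10 + 11×14 + 13×18 + 14×22 + 24×26 + 13×30 = 1844
n = Σf = 96
Mean = 1844 / 96 = 19.2083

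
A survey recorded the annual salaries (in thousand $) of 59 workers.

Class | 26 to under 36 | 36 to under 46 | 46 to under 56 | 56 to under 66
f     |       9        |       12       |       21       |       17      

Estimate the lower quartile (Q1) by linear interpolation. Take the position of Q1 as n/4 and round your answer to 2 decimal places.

Cumulative frequencies: 9, 21, 42, 59
n = 59; position = n/4 = 14.75.
This falls in the class 36 to under 46: L = 36, F = 9, f = 12, h = 10.
Lower quartile ≈ 36 + ((14.75 − 9) / 12) × 10 = 40.7917

40.79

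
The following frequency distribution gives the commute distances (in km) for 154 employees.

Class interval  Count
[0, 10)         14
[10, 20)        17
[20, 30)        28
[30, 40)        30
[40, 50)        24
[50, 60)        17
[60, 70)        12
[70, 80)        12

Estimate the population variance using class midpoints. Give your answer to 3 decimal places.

392.613

Midpoints: 5, 15, 25, 35, 45, 55, 65, 75
n = 154, Σfm = 5770, mean = 37.4675
Σfm² = 276650
Σf(m − x̄)² = Σfm² − (Σfm)²/n = 276650 − 5770²/154 = 60462.3377
Population variance = 60462.3377 / 154 = 392.6126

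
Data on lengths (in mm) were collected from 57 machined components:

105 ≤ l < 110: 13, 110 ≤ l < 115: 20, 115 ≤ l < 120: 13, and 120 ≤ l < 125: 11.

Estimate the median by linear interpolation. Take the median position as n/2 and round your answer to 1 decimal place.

113.9

Cumulative frequencies: 13, 33, 46, 57
n = 57; position = n/2 = 28.5.
This falls in the class 110 ≤ l < 115: L = 110, F = 13, f = 20, h = 5.
Median ≈ 110 + ((28.5 − 13) / 20) × 5 = 113.8750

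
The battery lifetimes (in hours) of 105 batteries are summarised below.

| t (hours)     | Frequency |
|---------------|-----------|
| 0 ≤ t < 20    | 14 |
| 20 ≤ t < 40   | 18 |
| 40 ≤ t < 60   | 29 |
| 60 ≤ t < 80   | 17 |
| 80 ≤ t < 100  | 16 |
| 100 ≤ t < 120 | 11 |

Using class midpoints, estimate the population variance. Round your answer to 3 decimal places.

Midpoints: 10, 30, 50, 70, 90, 110
n = 105, Σfm = 5970, mean = 56.8571
Σfm² = 436100
Σf(m − x̄)² = Σfm² − (Σfm)²/n = 436100 − 5970²/105 = 96662.8571
Population variance = 96662.8571 / 105 = 920.5986

920.599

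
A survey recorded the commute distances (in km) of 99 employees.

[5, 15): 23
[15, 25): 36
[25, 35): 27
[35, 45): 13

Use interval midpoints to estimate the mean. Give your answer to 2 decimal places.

23.03

Midpoints: 10, 20, 30, 40
Σfm = 23×10 + 36×20 + 27×30 + 13×40 = 2280
n = Σf = 99
Mean = 2280 / 99 = 23.0303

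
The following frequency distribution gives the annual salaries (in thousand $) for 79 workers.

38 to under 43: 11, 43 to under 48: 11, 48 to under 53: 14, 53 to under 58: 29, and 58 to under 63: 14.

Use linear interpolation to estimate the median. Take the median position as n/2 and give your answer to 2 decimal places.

53.60

Cumulative frequencies: 11, 22, 36, 65, 79
n = 79; position = n/2 = 39.5.
This falls in the class 53 to under 58: L = 53, F = 36, f = 29, h = 5.
Median ≈ 53 + ((39.5 − 36) / 29) × 5 = 53.6034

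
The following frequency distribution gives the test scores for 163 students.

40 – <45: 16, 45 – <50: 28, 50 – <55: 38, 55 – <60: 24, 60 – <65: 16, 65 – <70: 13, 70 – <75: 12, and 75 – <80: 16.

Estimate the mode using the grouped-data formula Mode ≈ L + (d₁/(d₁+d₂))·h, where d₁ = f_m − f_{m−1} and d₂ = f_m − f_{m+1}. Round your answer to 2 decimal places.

52.08

Modal class: 50 – <55 (highest frequency 38).
d₁ = 38 − 28 = 10, d₂ = 38 − 24 = 14
Mode ≈ 50 + (10/(10+14)) × 5 = 50 + 2.0833 = 52.0833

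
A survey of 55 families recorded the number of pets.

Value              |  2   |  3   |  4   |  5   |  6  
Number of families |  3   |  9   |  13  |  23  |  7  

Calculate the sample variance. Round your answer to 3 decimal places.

1.170

Values: 2, 3, 4, 5, 6
n = 55, Σfx = 242, mean = 4.4000
Σfx² = 1128
Σf(x − x̄)² = Σfx² − (Σfx)²/n = 1128 − 242²/55 = 63.2000
Sample variance = 63.2000 / 54 = 1.1704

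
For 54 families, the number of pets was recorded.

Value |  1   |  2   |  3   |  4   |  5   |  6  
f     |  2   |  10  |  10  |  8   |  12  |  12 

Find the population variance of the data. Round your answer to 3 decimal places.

Values: 1, 2, 3, 4, 5, 6
n = 54, Σfx = 216, mean = 4.0000
Σfx² = 992
Σf(x − x̄)² = Σfx² − (Σfx)²/n = 992 − 216²/54 = 128.0000
Population variance = 128.0000 / 54 = 2.3704

2.370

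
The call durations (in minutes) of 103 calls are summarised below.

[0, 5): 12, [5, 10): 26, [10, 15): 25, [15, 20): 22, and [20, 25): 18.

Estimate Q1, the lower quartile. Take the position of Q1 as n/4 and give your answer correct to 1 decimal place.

Cumulative frequencies: 12, 38, 63, 85, 103
n = 103; position = n/4 = 25.75.
This falls in the class [5, 10): L = 5, F = 12, f = 26, h = 5.
Lower quartile ≈ 5 + ((25.75 − 12) / 26) × 5 = 7.6442

7.6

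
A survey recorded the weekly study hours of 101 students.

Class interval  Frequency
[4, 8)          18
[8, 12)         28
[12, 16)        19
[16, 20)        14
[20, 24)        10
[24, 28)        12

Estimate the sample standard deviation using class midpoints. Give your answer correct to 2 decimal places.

6.47

Midpoints: 6, 10, 14, 18, 22, 26
n = 101, Σfm = 1438, mean = 14.2376
Σfm² = 24660
Σf(m − x̄)² = Σfm² − (Σfm)²/n = 24660 − 1438²/101 = 4186.2970
Sample variance = 4186.2970 / 100 = 41.8630
Standard deviation = √41.8630 = 6.4702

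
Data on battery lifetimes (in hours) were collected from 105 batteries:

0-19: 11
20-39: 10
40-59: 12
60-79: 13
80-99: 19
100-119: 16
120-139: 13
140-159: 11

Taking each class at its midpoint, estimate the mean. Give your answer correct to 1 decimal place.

82.6

Midpoints: 9.5, 29.5, 49.5, 69.5, 89.5, 109.5, 129.5, 149.5
Σfm = 11×9.5 + 10×29.5 + 12×49.5 + 13×69.5 + 19×89.5 + 16×109.5 + 13×129.5 + 11×149.5 = 8677.5
n = Σf = 105
Mean = 8677.5 / 105 = 82.6429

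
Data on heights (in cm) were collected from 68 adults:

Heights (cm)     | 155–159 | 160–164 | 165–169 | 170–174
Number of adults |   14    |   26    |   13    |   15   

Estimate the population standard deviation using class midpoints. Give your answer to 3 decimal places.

Midpoints: 157, 162, 167, 172
n = 68, Σfm = 11161, mean = 164.1324
Σfm² = 1833747
Σf(m − x̄)² = Σfm² − (Σfm)²/n = 1833747 − 11161²/68 = 1865.8088
Population variance = 1865.8088 / 68 = 27.4384
Standard deviation = √27.4384 = 5.2382

5.238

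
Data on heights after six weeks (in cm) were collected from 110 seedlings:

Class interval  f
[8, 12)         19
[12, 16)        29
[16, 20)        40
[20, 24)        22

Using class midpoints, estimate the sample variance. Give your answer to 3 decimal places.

Midpoints: 10, 14, 18, 22
n = 110, Σfm = 1800, mean = 16.3636
Σfm² = 31192
Σf(m − x̄)² = Σfm² − (Σfm)²/n = 31192 − 1800²/110 = 1737.4545
Sample variance = 1737.4545 / 109 = 15.9399

15.940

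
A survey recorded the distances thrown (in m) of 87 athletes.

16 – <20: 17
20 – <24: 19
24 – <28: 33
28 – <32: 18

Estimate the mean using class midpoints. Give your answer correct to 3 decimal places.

24.391

Midpoints: 18, 22, 26, 30
Σfm = 17×18 + 19×22 + 33×26 + 18×30 = 2122
n = Σf = 87
Mean = 2122 / 87 = 24.3908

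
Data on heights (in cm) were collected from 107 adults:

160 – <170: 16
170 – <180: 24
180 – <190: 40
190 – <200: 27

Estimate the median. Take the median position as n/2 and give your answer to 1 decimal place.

183.4

Cumulative frequencies: 16, 40, 80, 107
n = 107; position = n/2 = 53.5.
This falls in the class 180 – <190: L = 180, F = 40, f = 40, h = 10.
Median ≈ 180 + ((53.5 − 40) / 40) × 10 = 183.3750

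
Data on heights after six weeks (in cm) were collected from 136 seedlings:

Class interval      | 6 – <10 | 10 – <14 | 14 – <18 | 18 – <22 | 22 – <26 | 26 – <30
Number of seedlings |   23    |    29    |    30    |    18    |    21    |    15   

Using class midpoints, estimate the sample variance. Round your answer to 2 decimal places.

41.65

Midpoints: 8, 12, 16, 20, 24, 28
n = 136, Σfm = 2296, mean = 16.8824
Σfm² = 44384
Σf(m − x̄)² = Σfm² − (Σfm)²/n = 44384 − 2296²/136 = 5622.1176
Sample variance = 5622.1176 / 135 = 41.6453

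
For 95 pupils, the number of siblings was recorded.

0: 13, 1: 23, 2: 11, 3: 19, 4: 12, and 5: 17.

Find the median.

Cumulative frequencies: 13, 36, 47, 66, 78, 95
n = 95, so the median is the value in position (n+1)/2 = 48.
Position 48 falls at value 3.

3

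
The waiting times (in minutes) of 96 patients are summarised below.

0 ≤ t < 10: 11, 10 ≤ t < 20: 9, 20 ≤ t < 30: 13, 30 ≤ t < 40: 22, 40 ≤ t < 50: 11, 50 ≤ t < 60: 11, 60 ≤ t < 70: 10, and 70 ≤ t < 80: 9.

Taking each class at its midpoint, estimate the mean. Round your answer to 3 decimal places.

38.646

Midpoints: 5, 15, 25, 35, 45, 55, 65, 75
Σfm = 11×5 + 9×15 + 13×25 + 22×35 + 11×45 + 11×55 + 10×65 + 9×75 = 3710
n = Σf = 96
Mean = 3710 / 96 = 38.6458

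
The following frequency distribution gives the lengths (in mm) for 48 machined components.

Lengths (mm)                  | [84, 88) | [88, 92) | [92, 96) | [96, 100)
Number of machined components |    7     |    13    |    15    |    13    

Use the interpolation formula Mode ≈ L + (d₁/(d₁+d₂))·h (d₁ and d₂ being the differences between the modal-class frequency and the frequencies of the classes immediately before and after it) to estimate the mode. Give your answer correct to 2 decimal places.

Modal class: [92, 96) (highest frequency 15).
d₁ = 15 − 13 = 2, d₂ = 15 − 13 = 2
Mode ≈ 92 + (2/(2+2)) × 4 = 92 + 2.0000 = 94.0000

94.00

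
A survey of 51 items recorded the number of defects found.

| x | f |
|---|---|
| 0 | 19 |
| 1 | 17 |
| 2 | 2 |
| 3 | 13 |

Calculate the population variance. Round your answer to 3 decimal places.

Values: 0, 1, 2, 3
n = 51, Σfx = 60, mean = 1.1765
Σfx² = 142
Σf(x − x̄)² = Σfx² − (Σfx)²/n = 142 − 60²/51 = 71.4118
Population variance = 71.4118 / 51 = 1.4002

1.400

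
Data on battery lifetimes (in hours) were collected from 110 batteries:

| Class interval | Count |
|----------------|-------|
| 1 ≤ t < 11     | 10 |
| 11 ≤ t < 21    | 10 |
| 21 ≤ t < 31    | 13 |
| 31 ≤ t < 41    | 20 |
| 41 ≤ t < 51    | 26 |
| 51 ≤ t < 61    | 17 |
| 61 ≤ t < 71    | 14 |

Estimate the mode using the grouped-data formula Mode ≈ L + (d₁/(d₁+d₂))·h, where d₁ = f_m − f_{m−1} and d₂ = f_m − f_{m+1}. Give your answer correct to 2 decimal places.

45.00

Modal class: 41 ≤ t < 51 (highest frequency 26).
d₁ = 26 − 20 = 6, d₂ = 26 − 17 = 9
Mode ≈ 41 + (6/(6+9)) × 10 = 41 + 4.0000 = 45.0000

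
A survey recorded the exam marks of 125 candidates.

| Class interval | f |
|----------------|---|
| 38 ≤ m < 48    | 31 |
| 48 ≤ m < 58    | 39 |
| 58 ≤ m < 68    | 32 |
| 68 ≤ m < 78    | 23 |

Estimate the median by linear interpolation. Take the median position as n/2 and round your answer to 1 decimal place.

Cumulative frequencies: 31, 70, 102, 125
n = 125; position = n/2 = 62.5.
This falls in the class 48 ≤ m < 58: L = 48, F = 31, f = 39, h = 10.
Median ≈ 48 + ((62.5 − 31) / 39) × 10 = 56.0769

56.1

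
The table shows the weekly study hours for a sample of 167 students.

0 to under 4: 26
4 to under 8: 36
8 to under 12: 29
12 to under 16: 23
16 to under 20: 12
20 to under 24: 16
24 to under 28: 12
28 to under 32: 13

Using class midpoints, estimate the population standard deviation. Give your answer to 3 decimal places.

Midpoints: 2, 6, 10, 14, 18, 22, 26, 30
n = 167, Σfm = 2150, mean = 12.8743
Σfm² = 40252
Σf(m − x̄)² = Σfm² − (Σfm)²/n = 40252 − 2150²/167 = 12572.3593
Population variance = 12572.3593 / 167 = 75.2836
Standard deviation = √75.2836 = 8.6766

8.677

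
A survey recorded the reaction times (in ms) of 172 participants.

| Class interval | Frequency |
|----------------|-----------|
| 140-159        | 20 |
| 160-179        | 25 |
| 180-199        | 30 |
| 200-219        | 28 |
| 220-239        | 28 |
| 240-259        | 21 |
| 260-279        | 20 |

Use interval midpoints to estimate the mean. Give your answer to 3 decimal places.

Midpoints: 149.5, 169.5, 189.5, 209.5, 229.5, 249.5, 269.5
Σfm = 20×149.5 + 25×169.5 + 30×189.5 + 28×209.5 + 28×229.5 + 21×249.5 + 20×269.5 = 35834
n = Σf = 172
Mean = 35834 / 172 = 208.3372

208.337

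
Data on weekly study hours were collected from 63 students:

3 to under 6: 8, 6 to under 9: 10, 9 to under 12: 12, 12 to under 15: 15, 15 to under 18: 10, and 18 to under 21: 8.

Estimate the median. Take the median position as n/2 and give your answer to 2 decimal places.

12.30

Cumulative frequencies: 8, 18, 30, 45, 55, 63
n = 63; position = n/2 = 31.5.
This falls in the class 12 to under 15: L = 12, F = 30, f = 15, h = 3.
Median ≈ 12 + ((31.5 − 30) / 15) × 3 = 12.3000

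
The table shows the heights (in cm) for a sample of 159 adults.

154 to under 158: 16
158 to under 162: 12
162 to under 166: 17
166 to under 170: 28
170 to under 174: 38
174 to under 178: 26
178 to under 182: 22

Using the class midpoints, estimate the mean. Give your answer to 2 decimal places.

169.69

Midpoints: 156, 160, 164, 168, 172, 176, 180
Σfm = 16×156 + 12×160 + 17×164 + 28×168 + 38×172 + 26×176 + 22×180 = 26980
n = Σf = 159
Mean = 26980 / 159 = 169.6855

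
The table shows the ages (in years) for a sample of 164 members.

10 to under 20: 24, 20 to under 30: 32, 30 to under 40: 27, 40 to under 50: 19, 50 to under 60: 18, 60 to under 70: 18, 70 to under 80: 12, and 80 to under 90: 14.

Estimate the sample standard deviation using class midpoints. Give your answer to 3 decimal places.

Midpoints: 15, 25, 35, 45, 55, 65, 75, 85
n = 164, Σfm = 7210, mean = 43.9634
Σfm² = 396100
Σf(m − x̄)² = Σfm² − (Σfm)²/n = 396100 − 7210²/164 = 79123.7805
Sample variance = 79123.7805 / 163 = 485.4220
Standard deviation = √485.4220 = 22.0323

22.032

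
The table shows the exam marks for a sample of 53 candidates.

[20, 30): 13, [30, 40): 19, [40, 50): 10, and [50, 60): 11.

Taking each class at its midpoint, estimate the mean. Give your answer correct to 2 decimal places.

38.58

Midpoints: 25, 35, 45, 55
Σfm = 13×25 + 19×35 + 10×45 + 11×55 = 2045
n = Σf = 53
Mean = 2045 / 53 = 38.5849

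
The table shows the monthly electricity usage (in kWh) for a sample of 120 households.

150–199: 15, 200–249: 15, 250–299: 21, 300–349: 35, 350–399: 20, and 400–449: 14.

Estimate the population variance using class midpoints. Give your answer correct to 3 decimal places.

Midpoints: 174.5, 224.5, 274.5, 324.5, 374.5, 424.5
n = 120, Σfm = 36540, mean = 304.5000
Σfm² = 11808430
Σf(m − x̄)² = Σfm² − (Σfm)²/n = 11808430 − 36540²/120 = 682000.0000
Population variance = 682000.0000 / 120 = 5683.3333

5683.333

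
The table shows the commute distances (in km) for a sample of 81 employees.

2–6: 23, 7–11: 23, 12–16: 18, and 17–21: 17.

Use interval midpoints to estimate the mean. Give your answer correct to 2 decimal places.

Midpoints: 4, 9, 14, 19
Σfm = 23×4 + 23×9 + 18×14 + 17×19 = 874
n = Σf = 81
Mean = 874 / 81 = 10.7901

10.79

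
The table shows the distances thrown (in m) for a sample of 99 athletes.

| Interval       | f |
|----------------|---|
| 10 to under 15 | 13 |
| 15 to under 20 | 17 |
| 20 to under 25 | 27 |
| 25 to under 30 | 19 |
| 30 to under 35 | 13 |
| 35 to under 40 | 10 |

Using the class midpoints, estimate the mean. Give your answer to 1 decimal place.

24.1

Midpoints: 12.5, 17.5, 22.5, 27.5, 32.5, 37.5
Σfm = 13×12.5 + 17×17.5 + 27×22.5 + 19×27.5 + 13×32.5 + 10×37.5 = 2387.5
n = Σf = 99
Mean = 2387.5 / 99 = 24.1162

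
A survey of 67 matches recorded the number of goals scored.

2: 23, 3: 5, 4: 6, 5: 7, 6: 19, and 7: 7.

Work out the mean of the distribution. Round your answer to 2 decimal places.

4.22

Values: 2, 3, 4, 5, 6, 7
Σfx = 23×2 + 5×3 + 6×4 + 7×5 + 19×6 + 7×7 = 283
n = Σf = 67
Mean = 283 / 67 = 4.2239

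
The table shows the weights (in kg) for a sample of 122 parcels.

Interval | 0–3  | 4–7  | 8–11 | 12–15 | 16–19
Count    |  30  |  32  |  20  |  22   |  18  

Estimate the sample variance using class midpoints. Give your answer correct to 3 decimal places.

Midpoints: 1.5, 5.5, 9.5, 13.5, 17.5
n = 122, Σfm = 1023, mean = 8.3852
Σfm² = 12362.5
Σf(m − x̄)² = Σfm² − (Σfm)²/n = 12362.5 − 1023²/122 = 3784.3934
Sample variance = 3784.3934 / 121 = 31.2760

31.276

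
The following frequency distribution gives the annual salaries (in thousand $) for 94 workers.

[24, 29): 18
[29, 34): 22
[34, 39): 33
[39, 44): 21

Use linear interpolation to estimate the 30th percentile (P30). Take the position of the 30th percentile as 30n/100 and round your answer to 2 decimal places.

Cumulative frequencies: 18, 40, 73, 94
n = 94; position = 30n/100 = 28.2.
This falls in the class [29, 34): L = 29, F = 18, f = 22, h = 5.
30th percentile ≈ 29 + ((28.2 − 18) / 22) × 5 = 31.3182

31.32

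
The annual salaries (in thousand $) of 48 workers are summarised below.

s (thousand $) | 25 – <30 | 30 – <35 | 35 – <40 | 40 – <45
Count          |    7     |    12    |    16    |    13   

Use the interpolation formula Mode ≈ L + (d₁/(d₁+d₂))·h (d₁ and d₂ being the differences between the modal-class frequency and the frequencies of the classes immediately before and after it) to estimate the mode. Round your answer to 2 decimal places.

37.86

Modal class: 35 – <40 (highest frequency 16).
d₁ = 16 − 12 = 4, d₂ = 16 − 13 = 3
Mode ≈ 35 + (4/(4+3)) × 5 = 35 + 2.8571 = 37.8571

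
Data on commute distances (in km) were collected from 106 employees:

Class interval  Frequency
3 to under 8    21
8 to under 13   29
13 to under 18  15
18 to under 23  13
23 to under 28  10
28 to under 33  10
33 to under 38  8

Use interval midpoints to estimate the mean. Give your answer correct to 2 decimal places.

Midpoints: 5.5, 10.5, 15.5, 20.5, 25.5, 30.5, 35.5
Σfm = 21×5.5 + 29×10.5 + 15×15.5 + 13×20.5 + 10×25.5 + 10×30.5 + 8×35.5 = 1763
n = Σf = 106
Mean = 1763 / 106 = 16.6321

16.63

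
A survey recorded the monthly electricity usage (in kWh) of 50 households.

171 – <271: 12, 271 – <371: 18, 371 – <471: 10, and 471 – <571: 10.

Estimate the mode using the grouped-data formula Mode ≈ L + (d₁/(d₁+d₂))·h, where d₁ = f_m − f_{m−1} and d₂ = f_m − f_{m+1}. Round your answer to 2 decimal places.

Modal class: 271 – <371 (highest frequency 18).
d₁ = 18 − 12 = 6, d₂ = 18 − 10 = 8
Mode ≈ 271 + (6/(6+8)) × 100 = 271 + 42.8571 = 313.8571

313.86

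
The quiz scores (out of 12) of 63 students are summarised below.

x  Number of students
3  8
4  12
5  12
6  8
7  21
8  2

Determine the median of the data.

Cumulative frequencies: 8, 20, 32, 40, 61, 63
n = 63, so the median is the value in position (n+1)/2 = 32.
Position 32 falls at value 5.

5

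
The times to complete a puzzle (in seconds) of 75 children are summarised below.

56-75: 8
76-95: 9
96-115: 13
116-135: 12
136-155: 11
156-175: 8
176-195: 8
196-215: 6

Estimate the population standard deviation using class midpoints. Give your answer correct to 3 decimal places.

41.740

Midpoints: 65.5, 85.5, 105.5, 125.5, 145.5, 165.5, 185.5, 205.5
n = 75, Σfm = 9812.5, mean = 130.8333
Σfm² = 1414468.75
Σf(m − x̄)² = Σfm² − (Σfm)²/n = 1414468.75 − 9812.5²/75 = 130666.6667
Population variance = 130666.6667 / 75 = 1742.2222
Standard deviation = √1742.2222 = 41.7399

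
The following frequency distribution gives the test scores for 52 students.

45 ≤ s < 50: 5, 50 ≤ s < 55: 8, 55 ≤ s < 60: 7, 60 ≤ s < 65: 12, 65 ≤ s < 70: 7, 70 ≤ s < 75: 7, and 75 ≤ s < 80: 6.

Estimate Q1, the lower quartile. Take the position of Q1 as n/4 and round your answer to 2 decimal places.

55.00

Cumulative frequencies: 5, 13, 20, 32, 39, 46, 52
n = 52; position = n/4 = 13.
This falls in the class 50 ≤ s < 55: L = 50, F = 5, f = 8, h = 5.
Lower quartile ≈ 50 + ((13 − 5) / 8) × 5 = 55.0000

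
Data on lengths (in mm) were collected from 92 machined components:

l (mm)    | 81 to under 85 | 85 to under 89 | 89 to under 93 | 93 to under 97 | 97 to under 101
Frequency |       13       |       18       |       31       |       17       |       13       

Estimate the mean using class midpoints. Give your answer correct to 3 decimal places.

Midpoints: 83, 87, 91, 95, 99
Σfm = 13×83 + 18×87 + 31×91 + 17×95 + 13×99 = 8368
n = Σf = 92
Mean = 8368 / 92 = 90.9565

90.957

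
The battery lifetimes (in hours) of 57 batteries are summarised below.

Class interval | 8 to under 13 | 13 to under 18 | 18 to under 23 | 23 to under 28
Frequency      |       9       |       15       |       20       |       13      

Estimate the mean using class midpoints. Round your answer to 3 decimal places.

18.746

Midpoints: 10.5, 15.5, 20.5, 25.5
Σfm = 9×10.5 + 15×15.5 + 20×20.5 + 13×25.5 = 1068.5
n = Σf = 57
Mean = 1068.5 / 57 = 18.7456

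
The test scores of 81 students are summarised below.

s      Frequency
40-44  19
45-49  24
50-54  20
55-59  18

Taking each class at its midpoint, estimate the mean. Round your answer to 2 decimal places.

Midpoints: 42, 47, 52, 57
Σfm = 19×42 + 24×47 + 20×52 + 18×57 = 3992
n = Σf = 81
Mean = 3992 / 81 = 49.2840

49.28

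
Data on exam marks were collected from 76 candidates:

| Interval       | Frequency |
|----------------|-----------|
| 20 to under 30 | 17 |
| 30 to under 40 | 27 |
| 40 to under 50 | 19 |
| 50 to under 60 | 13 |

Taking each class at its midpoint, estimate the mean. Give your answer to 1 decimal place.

Midpoints: 25, 35, 45, 55
Σfm = 17×25 + 27×35 + 19×45 + 13×55 = 2940
n = Σf = 76
Mean = 2940 / 76 = 38.6842

38.7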